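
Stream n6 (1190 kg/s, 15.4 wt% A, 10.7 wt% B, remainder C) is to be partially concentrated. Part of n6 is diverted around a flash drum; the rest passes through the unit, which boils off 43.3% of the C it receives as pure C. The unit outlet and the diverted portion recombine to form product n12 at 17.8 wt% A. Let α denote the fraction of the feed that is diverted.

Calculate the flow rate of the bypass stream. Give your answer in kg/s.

All 1190×0.154 = 183.26 kg/s of A reaches n12, so n12 = 183.26/0.178 = 1029.6 kg/s and vapour = 160.45 kg/s.
The evaporator receives (1−α)·1190 of feed at 0.739 C and removes 0.433 of that C:
0.433×0.739×(1−α)×1190 = 160.45
(1−α) = 160.45/380.78 = 0.4214;  α = 0.5786.
Bypass flow = 0.5786×1190 = 688.58 kg/s.

688.6 kg/s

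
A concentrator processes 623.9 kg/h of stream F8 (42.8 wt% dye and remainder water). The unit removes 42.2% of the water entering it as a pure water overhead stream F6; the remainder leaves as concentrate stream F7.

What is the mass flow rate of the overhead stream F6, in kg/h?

150.6 kg/h

water entering = 623.9×0.572 = 356.87 kg/h; overhead removed = 0.422×356.87 = 150.6 kg/h.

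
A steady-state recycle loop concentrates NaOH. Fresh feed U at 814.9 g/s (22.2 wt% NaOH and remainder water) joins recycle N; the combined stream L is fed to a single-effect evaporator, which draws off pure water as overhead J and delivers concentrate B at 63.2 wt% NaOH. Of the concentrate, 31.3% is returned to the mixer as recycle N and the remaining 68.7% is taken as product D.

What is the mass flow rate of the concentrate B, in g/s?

416.7 g/s

Overall NaOH balance (none leaves overhead): NaOH in fresh feed = NaOH in product, i.e. 814.9×0.222 = (1−0.313)·B·0.632.
B = 180.91/(0.632×0.687) = 416.66 g/s.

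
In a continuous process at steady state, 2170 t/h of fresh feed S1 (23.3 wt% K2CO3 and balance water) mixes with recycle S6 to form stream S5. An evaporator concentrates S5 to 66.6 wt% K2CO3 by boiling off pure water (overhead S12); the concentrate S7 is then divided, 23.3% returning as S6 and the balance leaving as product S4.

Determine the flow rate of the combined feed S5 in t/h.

Overall K2CO3 balance (none leaves overhead): K2CO3 in fresh feed = K2CO3 in product, i.e. 2170×0.233 = (1−0.233)·S7·0.666.
S7 = 505.61/(0.666×0.767) = 989.8 t/h.
Recycle S6 = 0.233×989.8 = 230.62 t/h.
Combined feed S5 = 2170 + 230.62 = 2400.6 t/h.

2401 t/h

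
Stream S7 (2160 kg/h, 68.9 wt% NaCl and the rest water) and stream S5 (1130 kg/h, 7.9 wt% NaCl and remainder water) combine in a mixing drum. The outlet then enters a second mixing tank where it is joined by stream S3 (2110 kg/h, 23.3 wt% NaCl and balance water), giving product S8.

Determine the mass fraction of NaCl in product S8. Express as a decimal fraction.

0.3832

Overall, product flow = 5400 kg/h.
NaCl in = 2160×0.689 + 1130×0.079 + 2110×0.233 = 2069.1 kg/h.
NaCl fraction in S8 = 0.3832.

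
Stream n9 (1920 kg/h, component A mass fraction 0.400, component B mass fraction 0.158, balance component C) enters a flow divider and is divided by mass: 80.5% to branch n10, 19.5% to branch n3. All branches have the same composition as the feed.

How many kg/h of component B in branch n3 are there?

Branch n3 total = 0.195×1920 = 374.4 kg/h.
component B in n3 = 0.158×374.4 = 59.155 kg/h.

59.16 kg/h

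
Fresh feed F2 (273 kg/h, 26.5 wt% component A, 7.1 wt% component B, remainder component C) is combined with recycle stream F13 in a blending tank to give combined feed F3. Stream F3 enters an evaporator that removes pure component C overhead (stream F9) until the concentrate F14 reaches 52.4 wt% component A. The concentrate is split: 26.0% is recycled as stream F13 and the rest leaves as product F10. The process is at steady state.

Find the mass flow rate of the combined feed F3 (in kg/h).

Overall component A balance (none leaves overhead): component A in fresh feed = component A in product, i.e. 273×0.265 = (1−0.260)·F14·0.524.
F14 = 72.345/(0.524×0.740) = 186.57 kg/h.
Recycle F13 = 0.260×186.57 = 48.509 kg/h.
Combined feed F3 = 273 + 48.509 = 321.51 kg/h.

321.5 kg/h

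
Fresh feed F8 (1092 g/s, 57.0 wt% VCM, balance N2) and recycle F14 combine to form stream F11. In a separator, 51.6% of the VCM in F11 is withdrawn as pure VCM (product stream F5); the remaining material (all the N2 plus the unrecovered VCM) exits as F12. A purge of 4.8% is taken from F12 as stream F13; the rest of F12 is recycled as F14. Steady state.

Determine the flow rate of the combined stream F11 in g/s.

N2 enters only via F8 and leaves only via the purge: 1092×0.430 = 0.048×(N2 in F12), and the separator passes all N2, so N2 in F11 = N2 in F12 = 9782.5 g/s.
VCM in F11: m_A = 1092×0.570 + (1−0.048)·(1−0.516)·m_A, so m_A = 622.44/0.5392 = 1154.3 g/s.
F11 = 1154.3 + 9782.5 = 10937 g/s.

10940 g/s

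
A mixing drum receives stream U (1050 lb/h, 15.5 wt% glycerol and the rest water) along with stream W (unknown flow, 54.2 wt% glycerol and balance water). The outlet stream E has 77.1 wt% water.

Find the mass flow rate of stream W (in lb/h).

Let W be the unknown flow. Total out = 1050 + W.
water balance: 887.25 + 0.458·W = 0.771·(1050 + W)
(0.458 − 0.771)·W = 0.771×1050 − 887.25 = -77.7
W = -77.7 / -0.313 = 248.24 lb/h

248.2 lb/h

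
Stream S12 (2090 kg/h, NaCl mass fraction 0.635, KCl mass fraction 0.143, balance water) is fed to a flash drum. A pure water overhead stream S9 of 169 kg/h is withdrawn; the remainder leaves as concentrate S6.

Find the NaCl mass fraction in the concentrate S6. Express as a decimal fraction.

NaCl is not removed: 2090×0.635 = 1327.2 kg/h of NaCl enters S6.
Concentrate = 2090 − 169 = 1921 kg/h.
Mass fraction = 1327.2/1921 = 0.691.

0.691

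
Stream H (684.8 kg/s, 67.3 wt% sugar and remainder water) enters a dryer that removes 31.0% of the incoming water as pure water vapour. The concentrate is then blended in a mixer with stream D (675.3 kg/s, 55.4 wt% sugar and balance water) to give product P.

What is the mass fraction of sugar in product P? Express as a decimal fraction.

0.6469

Vapour removed = 0.310×0.327×684.8 = 69.418 kg/s; concentrate = 615.38 kg/s.
sugar reaching the mixer = 460.87 (from concentrate) + 675.3×0.554 = 834.99 kg/s.
Product flow = 615.38 + 675.3 = 1290.7 kg/s; sugar fraction = 0.6469.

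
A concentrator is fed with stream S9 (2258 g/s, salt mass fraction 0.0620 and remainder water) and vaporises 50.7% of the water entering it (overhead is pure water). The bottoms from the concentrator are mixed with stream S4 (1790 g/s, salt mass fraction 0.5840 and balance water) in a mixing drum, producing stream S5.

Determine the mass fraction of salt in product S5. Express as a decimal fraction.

0.3985

Vapour removed = 0.507×0.938×2258 = 1073.8 g/s; concentrate = 1184.2 g/s.
salt reaching the mixer = 140 (from concentrate) + 1790×0.584 = 1185.4 g/s.
Product flow = 1184.2 + 1790 = 2974.2 g/s; salt fraction = 0.3985.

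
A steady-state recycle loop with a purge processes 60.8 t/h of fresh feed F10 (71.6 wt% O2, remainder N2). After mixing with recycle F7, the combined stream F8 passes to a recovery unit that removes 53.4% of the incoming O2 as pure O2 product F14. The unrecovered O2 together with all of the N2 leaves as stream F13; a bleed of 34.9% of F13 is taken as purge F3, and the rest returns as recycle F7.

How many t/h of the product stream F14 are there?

O2 in F8: m_A = 60.8×0.716 + (1−0.349)·(1−0.534)·m_A, so m_A = 43.533/0.6966 = 62.49 t/h.
Product F14 = 0.534×62.49 = 33.37 t/h.

33.37 t/h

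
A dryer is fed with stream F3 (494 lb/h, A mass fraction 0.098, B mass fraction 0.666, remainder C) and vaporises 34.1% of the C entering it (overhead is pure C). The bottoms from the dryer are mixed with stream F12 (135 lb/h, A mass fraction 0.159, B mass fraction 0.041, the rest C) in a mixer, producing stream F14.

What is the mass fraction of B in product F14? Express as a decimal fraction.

0.568

Vapour removed = 0.341×0.236×494 = 39.755 lb/h; concentrate = 454.24 lb/h.
B reaching the mixer = 329 (from concentrate) + 135×0.041 = 334.54 lb/h.
Product flow = 454.24 + 135 = 589.24 lb/h; B fraction = 0.568.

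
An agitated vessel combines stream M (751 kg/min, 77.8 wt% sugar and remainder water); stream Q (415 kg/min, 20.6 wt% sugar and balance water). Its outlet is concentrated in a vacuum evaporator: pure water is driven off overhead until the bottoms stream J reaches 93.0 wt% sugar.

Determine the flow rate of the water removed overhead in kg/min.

sugar entering = 751×0.778 + 415×0.206 = 669.77 kg/min.
All sugar reports to J, so J = 669.77/0.930 = 720.18 kg/min.
Total feed = 1166 kg/min; overhead = 1166 − 720.18 = 445.82 kg/min.

445.8 kg/min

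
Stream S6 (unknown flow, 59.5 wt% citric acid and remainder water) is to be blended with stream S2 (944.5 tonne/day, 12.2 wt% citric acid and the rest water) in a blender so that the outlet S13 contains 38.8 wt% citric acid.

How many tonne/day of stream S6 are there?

1214 tonne/day

Let S6 be the unknown flow. Total out = 944.5 + S6.
citric acid balance: 115.23 + 0.595·S6 = 0.388·(944.5 + S6)
(0.595 − 0.388)·S6 = 0.388×944.5 − 115.23 = 251.24
S6 = 251.24 / 0.207 = 1213.7 tonne/day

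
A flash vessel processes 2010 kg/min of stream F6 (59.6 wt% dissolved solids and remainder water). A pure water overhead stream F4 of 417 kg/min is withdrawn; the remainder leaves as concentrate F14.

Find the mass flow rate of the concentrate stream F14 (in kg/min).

Concentrate = 2010 − 417 = 1593 kg/min.

1593 kg/min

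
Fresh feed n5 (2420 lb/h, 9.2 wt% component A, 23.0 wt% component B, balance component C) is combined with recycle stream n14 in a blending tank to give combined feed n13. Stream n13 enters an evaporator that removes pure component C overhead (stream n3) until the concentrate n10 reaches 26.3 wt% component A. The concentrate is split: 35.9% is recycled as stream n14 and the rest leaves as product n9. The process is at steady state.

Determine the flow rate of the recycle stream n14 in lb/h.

474.1 lb/h

Overall component A balance (none leaves overhead): component A in fresh feed = component A in product, i.e. 2420×0.092 = (1−0.359)·n10·0.263.
n10 = 222.64/(0.263×0.641) = 1320.7 lb/h.
Recycle n14 = 0.359×1320.7 = 474.12 lb/h.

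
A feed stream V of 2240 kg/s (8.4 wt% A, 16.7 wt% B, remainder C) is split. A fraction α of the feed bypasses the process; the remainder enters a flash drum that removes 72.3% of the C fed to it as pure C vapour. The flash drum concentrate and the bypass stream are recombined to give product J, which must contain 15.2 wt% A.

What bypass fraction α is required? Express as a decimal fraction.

All 2240×0.084 = 188.16 kg/s of A reaches J, so J = 188.16/0.152 = 1237.9 kg/s and vapour = 1002.1 kg/s.
The evaporator receives (1−α)·2240 of feed at 0.749 C and removes 0.723 of that C:
0.723×0.749×(1−α)×2240 = 1002.1
(1−α) = 1002.1/1213 = 0.8261;  α = 0.1739.

0.174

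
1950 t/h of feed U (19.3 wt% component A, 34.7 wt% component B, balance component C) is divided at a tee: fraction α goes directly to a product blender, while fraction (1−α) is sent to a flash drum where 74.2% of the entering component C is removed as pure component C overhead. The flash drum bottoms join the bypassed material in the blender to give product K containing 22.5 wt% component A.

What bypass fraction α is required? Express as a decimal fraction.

0.583

All 1950×0.193 = 376.35 t/h of component A reaches K, so K = 376.35/0.225 = 1672.7 t/h and vapour = 277.33 t/h.
The evaporator receives (1−α)·1950 of feed at 0.460 component C and removes 0.742 of that component C:
0.742×0.460×(1−α)×1950 = 277.33
(1−α) = 277.33/665.57 = 0.4167;  α = 0.5833.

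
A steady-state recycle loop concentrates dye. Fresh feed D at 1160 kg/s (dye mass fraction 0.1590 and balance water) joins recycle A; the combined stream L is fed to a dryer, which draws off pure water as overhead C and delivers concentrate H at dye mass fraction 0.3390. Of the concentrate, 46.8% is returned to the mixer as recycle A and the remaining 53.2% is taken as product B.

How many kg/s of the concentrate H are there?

Overall dye balance (none leaves overhead): dye in fresh feed = dye in product, i.e. 1160×0.159 = (1−0.468)·H·0.339.
H = 184.44/(0.339×0.532) = 1022.7 kg/s.

1023 kg/s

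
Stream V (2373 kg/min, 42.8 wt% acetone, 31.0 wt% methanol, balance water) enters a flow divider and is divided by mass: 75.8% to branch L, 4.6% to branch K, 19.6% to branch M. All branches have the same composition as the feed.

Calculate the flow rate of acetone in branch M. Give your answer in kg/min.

199.1 kg/min

Branch M total = 0.196×2373 = 465.11 kg/min.
acetone in M = 0.428×465.11 = 199.07 kg/min.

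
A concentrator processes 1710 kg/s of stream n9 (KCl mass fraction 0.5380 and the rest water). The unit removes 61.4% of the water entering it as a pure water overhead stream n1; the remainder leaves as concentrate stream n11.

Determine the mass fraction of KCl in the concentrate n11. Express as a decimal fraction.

0.7510

KCl is not removed: 1710×0.538 = 919.98 kg/s of KCl enters n11.
water entering = 1710×0.462 = 790.02 kg/s; overhead removed = 0.614×790.02 = 485.07 kg/s.
Concentrate = 1710 − 485.07 = 1224.9 kg/s.
Mass fraction = 919.98/1224.9 = 0.7510.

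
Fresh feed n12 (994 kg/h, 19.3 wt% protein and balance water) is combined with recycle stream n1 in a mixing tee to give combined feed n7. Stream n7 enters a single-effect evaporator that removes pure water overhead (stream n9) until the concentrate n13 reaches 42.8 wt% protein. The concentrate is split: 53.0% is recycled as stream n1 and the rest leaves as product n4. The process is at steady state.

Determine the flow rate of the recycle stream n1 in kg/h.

Overall protein balance (none leaves overhead): protein in fresh feed = protein in product, i.e. 994×0.193 = (1−0.530)·n13·0.428.
n13 = 191.84/(0.428×0.470) = 953.68 kg/h.
Recycle n1 = 0.530×953.68 = 505.45 kg/h.

505.4 kg/h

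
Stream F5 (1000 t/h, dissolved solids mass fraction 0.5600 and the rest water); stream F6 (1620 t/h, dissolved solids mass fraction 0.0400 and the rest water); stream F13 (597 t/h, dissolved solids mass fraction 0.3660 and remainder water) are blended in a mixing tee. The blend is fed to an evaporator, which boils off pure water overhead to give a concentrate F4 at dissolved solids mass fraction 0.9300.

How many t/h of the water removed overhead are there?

dissolved solids entering = 1000×0.560 + 1620×0.040 + 597×0.366 = 843.3 t/h.
All dissolved solids reports to F4, so F4 = 843.3/0.930 = 906.78 t/h.
Total feed = 3217 t/h; overhead = 3217 − 906.78 = 2310.2 t/h.

2310 t/h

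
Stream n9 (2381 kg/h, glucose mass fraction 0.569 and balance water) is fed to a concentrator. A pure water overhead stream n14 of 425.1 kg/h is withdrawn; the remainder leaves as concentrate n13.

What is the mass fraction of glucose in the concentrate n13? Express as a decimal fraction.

0.693

glucose is not removed: 2381×0.569 = 1354.8 kg/h of glucose enters n13.
Concentrate = 2381 − 425.1 = 1955.9 kg/h.
Mass fraction = 1354.8/1955.9 = 0.693.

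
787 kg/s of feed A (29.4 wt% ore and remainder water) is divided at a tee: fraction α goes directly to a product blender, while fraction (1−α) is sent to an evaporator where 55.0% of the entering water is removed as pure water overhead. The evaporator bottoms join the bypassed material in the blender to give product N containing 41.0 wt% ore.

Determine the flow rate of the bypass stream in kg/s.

213.6 kg/s

All 787×0.294 = 231.38 kg/s of ore reaches N, so N = 231.38/0.410 = 564.34 kg/s and vapour = 222.66 kg/s.
The evaporator receives (1−α)·787 of feed at 0.706 water and removes 0.550 of that water:
0.550×0.706×(1−α)×787 = 222.66
(1−α) = 222.66/305.59 = 0.7286;  α = 0.2714.
Bypass flow = 0.2714×787 = 213.57 kg/s.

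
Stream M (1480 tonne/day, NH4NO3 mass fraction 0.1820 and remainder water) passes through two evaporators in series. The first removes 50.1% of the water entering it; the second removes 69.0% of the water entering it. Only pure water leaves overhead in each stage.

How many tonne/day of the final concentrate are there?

water in feed = 1480×0.818 = 1210.6 tonne/day.
After stage 1: water left = (1−0.501)×1210.6 = 604.11; stream total = 873.47 tonne/day.
After stage 2: water left = (1−0.690)×604.11 = 187.27; final concentrate = 456.63 tonne/day.

456.6 tonne/day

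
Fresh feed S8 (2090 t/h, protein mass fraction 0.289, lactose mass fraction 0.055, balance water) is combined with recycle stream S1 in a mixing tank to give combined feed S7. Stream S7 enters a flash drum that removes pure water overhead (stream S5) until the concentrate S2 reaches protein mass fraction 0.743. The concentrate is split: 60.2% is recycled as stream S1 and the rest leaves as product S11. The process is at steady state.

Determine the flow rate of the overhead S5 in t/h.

Overall protein balance (none leaves overhead): protein in fresh feed = protein in product, i.e. 2090×0.289 = (1−0.602)·S2·0.743.
S2 = 604.01/(0.743×0.398) = 2042.5 t/h.
Recycle S1 = 0.602×2042.5 = 1229.6 t/h.
Combined feed S7 = 2090 + 1229.6 = 3319.6 t/h.
Overhead S5 = S7 − S2 = 3319.6 − 2042.5 = 1277.1 t/h.

1277 t/h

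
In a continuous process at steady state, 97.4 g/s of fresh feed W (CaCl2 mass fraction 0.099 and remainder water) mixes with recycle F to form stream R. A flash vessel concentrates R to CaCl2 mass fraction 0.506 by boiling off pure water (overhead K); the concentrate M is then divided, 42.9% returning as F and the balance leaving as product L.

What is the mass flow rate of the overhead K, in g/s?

78.34 g/s

Overall CaCl2 balance (none leaves overhead): CaCl2 in fresh feed = CaCl2 in product, i.e. 97.4×0.099 = (1−0.429)·M·0.506.
M = 9.6426/(0.506×0.571) = 33.374 g/s.
Recycle F = 0.429×33.374 = 14.317 g/s.
Combined feed R = 97.4 + 14.317 = 111.72 g/s.
Overhead K = R − M = 111.72 − 33.374 = 78.343 g/s.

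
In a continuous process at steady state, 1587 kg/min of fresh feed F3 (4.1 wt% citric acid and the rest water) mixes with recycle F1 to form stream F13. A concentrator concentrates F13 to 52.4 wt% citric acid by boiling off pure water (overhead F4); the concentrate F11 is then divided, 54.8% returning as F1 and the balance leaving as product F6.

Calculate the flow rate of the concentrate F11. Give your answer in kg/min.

274.7 kg/min

Overall citric acid balance (none leaves overhead): citric acid in fresh feed = citric acid in product, i.e. 1587×0.041 = (1−0.548)·F11·0.524.
F11 = 65.067/(0.524×0.452) = 274.72 kg/min.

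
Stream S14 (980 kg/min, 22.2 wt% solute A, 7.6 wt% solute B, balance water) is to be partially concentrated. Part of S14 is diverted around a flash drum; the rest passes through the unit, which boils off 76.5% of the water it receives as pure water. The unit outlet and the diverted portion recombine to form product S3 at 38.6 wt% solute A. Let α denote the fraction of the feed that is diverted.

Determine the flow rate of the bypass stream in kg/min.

204.7 kg/min

All 980×0.222 = 217.56 kg/min of solute A reaches S3, so S3 = 217.56/0.386 = 563.63 kg/min and vapour = 416.37 kg/min.
The evaporator receives (1−α)·980 of feed at 0.702 water and removes 0.765 of that water:
0.765×0.702×(1−α)×980 = 416.37
(1−α) = 416.37/526.29 = 0.7911;  α = 0.2089.
Bypass flow = 0.2089×980 = 204.67 kg/min.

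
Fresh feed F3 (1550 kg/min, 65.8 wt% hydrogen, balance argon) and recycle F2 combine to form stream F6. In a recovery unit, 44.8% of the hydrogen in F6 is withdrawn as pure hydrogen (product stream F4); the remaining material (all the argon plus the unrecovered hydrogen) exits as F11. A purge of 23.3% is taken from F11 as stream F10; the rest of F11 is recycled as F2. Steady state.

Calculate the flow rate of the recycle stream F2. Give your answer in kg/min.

2494 kg/min

argon enters only via F3 and leaves only via the purge: 1550×0.342 = 0.233×(argon in F11), and the recovery unit passes all argon, so argon in F6 = argon in F11 = 2275.1 kg/min.
hydrogen in F6: m_A = 1550×0.658 + (1−0.233)·(1−0.448)·m_A, so m_A = 1019.9/0.5766 = 1768.8 kg/min.
F11 = (1−0.448)×1768.8 + 2275.1 = 3251.5 kg/min.
Recycle F2 = (1−0.233)×3251.5 = 2493.9 kg/min.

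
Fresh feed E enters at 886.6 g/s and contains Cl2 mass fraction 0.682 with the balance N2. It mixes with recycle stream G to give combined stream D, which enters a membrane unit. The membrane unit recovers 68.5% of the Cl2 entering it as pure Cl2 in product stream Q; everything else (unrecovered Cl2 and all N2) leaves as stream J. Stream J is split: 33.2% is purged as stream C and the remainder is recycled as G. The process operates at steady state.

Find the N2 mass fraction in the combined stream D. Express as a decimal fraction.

N2 enters only via E and leaves only via the purge: 886.6×0.318 = 0.332×(N2 in J), and the membrane unit passes all N2, so N2 in D = N2 in J = 849.21 g/s.
Cl2 in D: m_A = 886.6×0.682 + (1−0.332)·(1−0.685)·m_A, so m_A = 604.66/0.7896 = 765.8 g/s.
D = 765.8 + 849.21 = 1615 g/s.
N2 fraction in D = 849.21/1615 = 0.526.

0.526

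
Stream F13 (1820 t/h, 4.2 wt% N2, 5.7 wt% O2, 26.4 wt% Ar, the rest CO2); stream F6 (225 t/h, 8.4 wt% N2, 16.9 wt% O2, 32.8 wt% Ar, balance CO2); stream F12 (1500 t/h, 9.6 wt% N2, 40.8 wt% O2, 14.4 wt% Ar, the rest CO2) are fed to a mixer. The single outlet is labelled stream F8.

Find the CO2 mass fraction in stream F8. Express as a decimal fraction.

0.503

Total flow out = 1820 + 225 + 1500 = 3545 t/h.
CO2 in = 1820×0.637 + 225×0.419 + 1500×0.352 = 1781.6 t/h.
CO2 mass fraction in F8 = 1781.6/3545 = 0.503.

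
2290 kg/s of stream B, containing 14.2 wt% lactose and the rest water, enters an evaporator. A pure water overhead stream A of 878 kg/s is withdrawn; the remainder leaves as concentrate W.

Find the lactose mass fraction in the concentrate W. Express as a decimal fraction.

0.230

lactose is not removed: 2290×0.142 = 325.18 kg/s of lactose enters W.
Concentrate = 2290 − 878 = 1412 kg/s.
Mass fraction = 325.18/1412 = 0.230.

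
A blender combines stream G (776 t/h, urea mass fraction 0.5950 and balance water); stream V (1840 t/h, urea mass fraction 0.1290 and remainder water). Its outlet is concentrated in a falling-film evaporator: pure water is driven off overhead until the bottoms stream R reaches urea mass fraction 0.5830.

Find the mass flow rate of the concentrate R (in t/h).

1199 t/h

urea entering = 776×0.595 + 1840×0.129 = 699.08 t/h.
All urea reports to R, so R = 699.08/0.583 = 1199.1 t/h.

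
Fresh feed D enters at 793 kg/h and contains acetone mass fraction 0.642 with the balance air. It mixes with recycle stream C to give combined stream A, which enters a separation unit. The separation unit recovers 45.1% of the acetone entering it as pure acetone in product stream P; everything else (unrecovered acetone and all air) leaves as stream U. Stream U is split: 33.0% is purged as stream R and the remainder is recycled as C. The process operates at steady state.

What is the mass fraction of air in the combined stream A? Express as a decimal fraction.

0.516

air enters only via D and leaves only via the purge: 793×0.358 = 0.330×(air in U), and the separation unit passes all air, so air in A = air in U = 860.28 kg/h.
acetone in A: m_A = 793×0.642 + (1−0.330)·(1−0.451)·m_A, so m_A = 509.11/0.6322 = 805.33 kg/h.
A = 805.33 + 860.28 = 1665.6 kg/h.
air fraction in A = 860.28/1665.6 = 0.516.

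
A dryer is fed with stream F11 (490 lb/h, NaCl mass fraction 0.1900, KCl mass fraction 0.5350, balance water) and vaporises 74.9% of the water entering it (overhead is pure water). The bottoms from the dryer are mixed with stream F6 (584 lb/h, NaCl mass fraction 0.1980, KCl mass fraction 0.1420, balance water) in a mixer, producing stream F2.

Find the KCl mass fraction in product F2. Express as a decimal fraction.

0.3546

Vapour removed = 0.749×0.275×490 = 100.93 lb/h; concentrate = 389.07 lb/h.
KCl reaching the mixer = 262.15 (from concentrate) + 584×0.142 = 345.08 lb/h.
Product flow = 389.07 + 584 = 973.07 lb/h; KCl fraction = 0.3546.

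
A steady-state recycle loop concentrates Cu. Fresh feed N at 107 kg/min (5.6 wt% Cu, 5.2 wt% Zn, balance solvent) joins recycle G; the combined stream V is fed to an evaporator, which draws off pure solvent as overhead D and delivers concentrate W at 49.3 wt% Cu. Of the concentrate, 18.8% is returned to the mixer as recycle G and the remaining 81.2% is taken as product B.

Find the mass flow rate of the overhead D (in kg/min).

94.85 kg/min

Overall Cu balance (none leaves overhead): Cu in fresh feed = Cu in product, i.e. 107×0.056 = (1−0.188)·W·0.493.
W = 5.992/(0.493×0.812) = 14.968 kg/min.
Recycle G = 0.188×14.968 = 2.814 kg/min.
Combined feed V = 107 + 2.814 = 109.81 kg/min.
Overhead D = V − W = 109.81 − 14.968 = 94.846 kg/min.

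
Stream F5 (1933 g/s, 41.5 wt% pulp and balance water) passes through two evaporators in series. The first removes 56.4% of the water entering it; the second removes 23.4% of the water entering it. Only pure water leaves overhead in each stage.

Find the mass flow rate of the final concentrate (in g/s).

water in feed = 1933×0.585 = 1130.8 g/s.
After stage 1: water left = (1−0.564)×1130.8 = 493.03; stream total = 1295.2 g/s.
After stage 2: water left = (1−0.234)×493.03 = 377.66; final concentrate = 1179.9 g/s.

1180 g/s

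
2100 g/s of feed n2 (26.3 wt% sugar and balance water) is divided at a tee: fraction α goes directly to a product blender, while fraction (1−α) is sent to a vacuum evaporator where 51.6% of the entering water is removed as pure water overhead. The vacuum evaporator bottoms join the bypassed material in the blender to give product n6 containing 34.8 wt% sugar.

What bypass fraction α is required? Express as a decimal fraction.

All 2100×0.263 = 552.3 g/s of sugar reaches n6, so n6 = 552.3/0.348 = 1587.1 g/s and vapour = 512.93 g/s.
The evaporator receives (1−α)·2100 of feed at 0.737 water and removes 0.516 of that water:
0.516×0.737×(1−α)×2100 = 512.93
(1−α) = 512.93/798.61 = 0.6423;  α = 0.3577.

0.358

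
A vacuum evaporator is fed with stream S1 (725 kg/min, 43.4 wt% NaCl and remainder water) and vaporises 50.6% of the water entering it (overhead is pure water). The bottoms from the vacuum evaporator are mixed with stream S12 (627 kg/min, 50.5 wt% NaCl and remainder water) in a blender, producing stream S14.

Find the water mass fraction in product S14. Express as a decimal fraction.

0.448

Vapour removed = 0.506×0.566×725 = 207.64 kg/min; concentrate = 517.36 kg/min.
water reaching the mixer = 202.71 (from concentrate) + 627×0.495 = 513.08 kg/min.
Product flow = 517.36 + 627 = 1144.4 kg/min; water fraction = 0.448.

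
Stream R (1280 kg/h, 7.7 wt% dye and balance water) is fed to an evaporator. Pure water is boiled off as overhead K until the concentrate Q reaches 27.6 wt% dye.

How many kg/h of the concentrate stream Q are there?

dye is conserved: 1280×0.077 = 98.56 kg/h all reports to the concentrate.
Concentrate = 98.56/(target fraction) = 357.1 kg/h.

357.1 kg/h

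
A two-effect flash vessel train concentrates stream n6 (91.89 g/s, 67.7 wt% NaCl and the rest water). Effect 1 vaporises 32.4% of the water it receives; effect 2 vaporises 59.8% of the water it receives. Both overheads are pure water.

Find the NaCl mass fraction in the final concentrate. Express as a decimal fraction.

0.885

water in feed = 91.89×0.323 = 29.68 g/s.
After stage 1: water left = (1−0.324)×29.68 = 20.064; stream total = 82.274 g/s.
After stage 2: water left = (1−0.598)×20.064 = 8.0657; final concentrate = 70.275 g/s.
NaCl fraction = 62.21/70.275 = 0.885.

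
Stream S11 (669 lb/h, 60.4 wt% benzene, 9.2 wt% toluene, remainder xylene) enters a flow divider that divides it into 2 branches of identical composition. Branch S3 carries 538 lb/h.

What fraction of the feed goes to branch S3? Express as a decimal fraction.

Fraction to S3 = 538/669 = 0.8042.

0.804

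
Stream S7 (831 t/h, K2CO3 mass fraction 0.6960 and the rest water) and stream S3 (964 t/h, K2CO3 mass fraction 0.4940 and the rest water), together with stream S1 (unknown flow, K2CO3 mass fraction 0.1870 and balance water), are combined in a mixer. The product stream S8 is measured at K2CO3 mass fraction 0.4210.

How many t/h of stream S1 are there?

1277 t/h

Let S1 be the unknown flow. Total out = 1795 + S1.
K2CO3 balance: 1054.6 + 0.187·S1 = 0.421·(1795 + S1)
(0.187 − 0.421)·S1 = 0.421×1795 − 1054.6 = -298.9
S1 = -298.9 / -0.234 = 1277.3 t/h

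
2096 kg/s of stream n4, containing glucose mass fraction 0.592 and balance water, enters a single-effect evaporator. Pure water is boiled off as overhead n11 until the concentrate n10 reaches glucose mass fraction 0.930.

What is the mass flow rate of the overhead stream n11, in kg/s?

761.8 kg/s

glucose is conserved: 2096×0.592 = 1240.8 kg/s all reports to the concentrate.
Concentrate = 1240.8/(target fraction) = 1334.2 kg/s.
Overhead = 2096 − 1334.2 = 761.77 kg/s.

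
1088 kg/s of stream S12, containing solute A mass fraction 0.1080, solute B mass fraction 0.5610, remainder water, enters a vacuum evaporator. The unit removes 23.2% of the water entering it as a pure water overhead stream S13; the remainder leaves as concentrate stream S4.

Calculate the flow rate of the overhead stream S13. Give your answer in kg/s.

water entering = 1088×0.331 = 360.13 kg/s; overhead removed = 0.232×360.13 = 83.55 kg/s.

83.55 kg/s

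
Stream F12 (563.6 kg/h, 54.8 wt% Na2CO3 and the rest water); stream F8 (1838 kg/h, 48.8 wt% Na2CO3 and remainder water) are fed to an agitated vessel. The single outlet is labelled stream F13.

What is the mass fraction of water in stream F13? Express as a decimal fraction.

Total flow out = 563.6 + 1838 = 2401.6 kg/h.
water in = 563.6×0.452 + 1838×0.512 = 1195.8 kg/h.
water mass fraction in F13 = 1195.8/2401.6 = 0.498.

0.498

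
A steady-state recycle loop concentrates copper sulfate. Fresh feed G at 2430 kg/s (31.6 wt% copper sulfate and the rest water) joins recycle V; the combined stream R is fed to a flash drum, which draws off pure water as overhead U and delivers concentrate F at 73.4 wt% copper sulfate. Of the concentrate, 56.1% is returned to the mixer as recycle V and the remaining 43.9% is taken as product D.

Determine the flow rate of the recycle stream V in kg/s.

Overall copper sulfate balance (none leaves overhead): copper sulfate in fresh feed = copper sulfate in product, i.e. 2430×0.316 = (1−0.561)·F·0.734.
F = 767.88/(0.734×0.439) = 2383 kg/s.
Recycle V = 0.561×2383 = 1336.9 kg/s.

1337 kg/s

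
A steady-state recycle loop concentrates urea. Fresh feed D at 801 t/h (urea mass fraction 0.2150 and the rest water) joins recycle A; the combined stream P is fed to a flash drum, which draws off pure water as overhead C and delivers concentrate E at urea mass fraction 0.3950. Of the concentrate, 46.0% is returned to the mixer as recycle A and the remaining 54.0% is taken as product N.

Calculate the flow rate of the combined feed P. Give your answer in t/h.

1172 t/h

Overall urea balance (none leaves overhead): urea in fresh feed = urea in product, i.e. 801×0.215 = (1−0.460)·E·0.395.
E = 172.22/(0.395×0.540) = 807.38 t/h.
Recycle A = 0.460×807.38 = 371.4 t/h.
Combined feed P = 801 + 371.4 = 1172.4 t/h.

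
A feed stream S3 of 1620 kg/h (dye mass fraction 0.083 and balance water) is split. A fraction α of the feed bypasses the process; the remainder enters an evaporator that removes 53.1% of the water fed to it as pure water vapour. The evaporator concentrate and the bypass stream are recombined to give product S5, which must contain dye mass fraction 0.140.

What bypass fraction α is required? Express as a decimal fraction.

All 1620×0.083 = 134.46 kg/h of dye reaches S5, so S5 = 134.46/0.140 = 960.43 kg/h and vapour = 659.57 kg/h.
The evaporator receives (1−α)·1620 of feed at 0.917 water and removes 0.531 of that water:
0.531×0.917×(1−α)×1620 = 659.57
(1−α) = 659.57/788.82 = 0.8361;  α = 0.1639.

0.164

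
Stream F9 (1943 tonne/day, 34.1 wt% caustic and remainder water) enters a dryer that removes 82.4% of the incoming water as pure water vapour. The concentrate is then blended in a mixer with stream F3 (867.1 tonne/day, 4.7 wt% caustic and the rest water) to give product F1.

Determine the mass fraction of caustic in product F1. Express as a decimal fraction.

0.4007

Vapour removed = 0.824×0.659×1943 = 1055.1 tonne/day; concentrate = 887.92 tonne/day.
caustic reaching the mixer = 662.56 (from concentrate) + 867.1×0.047 = 703.32 tonne/day.
Product flow = 887.92 + 867.1 = 1755 tonne/day; caustic fraction = 0.4007.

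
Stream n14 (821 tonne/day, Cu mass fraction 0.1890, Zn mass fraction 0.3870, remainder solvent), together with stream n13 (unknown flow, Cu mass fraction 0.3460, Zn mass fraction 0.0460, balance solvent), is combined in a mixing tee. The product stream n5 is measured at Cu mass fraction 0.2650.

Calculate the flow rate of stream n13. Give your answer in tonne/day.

Let n13 be the unknown flow. Total out = 821 + n13.
Cu balance: 155.17 + 0.346·n13 = 0.265·(821 + n13)
(0.346 − 0.265)·n13 = 0.265×821 − 155.17 = 62.396
n13 = 62.396 / 0.081 = 770.32 tonne/day

770.3 tonne/day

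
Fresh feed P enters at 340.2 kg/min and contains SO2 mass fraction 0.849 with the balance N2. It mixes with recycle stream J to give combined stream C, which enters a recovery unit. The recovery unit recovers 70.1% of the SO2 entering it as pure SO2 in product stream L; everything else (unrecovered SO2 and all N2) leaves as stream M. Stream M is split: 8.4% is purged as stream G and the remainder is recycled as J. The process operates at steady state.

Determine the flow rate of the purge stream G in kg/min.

61.36 kg/min

N2 enters only via P and leaves only via the purge: 340.2×0.151 = 0.084×(N2 in M), and the recovery unit passes all N2, so N2 in C = N2 in M = 611.55 kg/min.
SO2 in C: m_A = 340.2×0.849 + (1−0.084)·(1−0.701)·m_A, so m_A = 288.83/0.7261 = 397.77 kg/min.
M = (1−0.701)×397.77 + 611.55 = 730.48 kg/min.
Purge G = 0.084×730.48 = 61.361 kg/min.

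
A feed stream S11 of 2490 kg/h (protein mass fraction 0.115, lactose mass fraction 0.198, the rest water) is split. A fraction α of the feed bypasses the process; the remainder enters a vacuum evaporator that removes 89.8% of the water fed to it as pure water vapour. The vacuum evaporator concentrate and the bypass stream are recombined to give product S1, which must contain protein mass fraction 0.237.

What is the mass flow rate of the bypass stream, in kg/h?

412.3 kg/h

All 2490×0.115 = 286.35 kg/h of protein reaches S1, so S1 = 286.35/0.237 = 1208.2 kg/h and vapour = 1281.8 kg/h.
The evaporator receives (1−α)·2490 of feed at 0.687 water and removes 0.898 of that water:
0.898×0.687×(1−α)×2490 = 1281.8
(1−α) = 1281.8/1536.1 = 0.8344;  α = 0.1656.
Bypass flow = 0.1656×2490 = 412.32 kg/h.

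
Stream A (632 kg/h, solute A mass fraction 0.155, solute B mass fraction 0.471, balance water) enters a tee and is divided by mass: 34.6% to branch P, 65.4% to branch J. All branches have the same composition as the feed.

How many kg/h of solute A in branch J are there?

64.07 kg/h

Branch J total = 0.654×632 = 413.33 kg/h.
solute A in J = 0.155×413.33 = 64.066 kg/h.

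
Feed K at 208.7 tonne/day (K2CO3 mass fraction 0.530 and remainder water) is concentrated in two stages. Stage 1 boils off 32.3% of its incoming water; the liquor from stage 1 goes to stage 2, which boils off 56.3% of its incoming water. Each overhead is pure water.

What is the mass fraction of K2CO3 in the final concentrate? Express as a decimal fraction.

water in feed = 208.7×0.470 = 98.089 tonne/day.
After stage 1: water left = (1−0.323)×98.089 = 66.406; stream total = 177.02 tonne/day.
After stage 2: water left = (1−0.563)×66.406 = 29.02; final concentrate = 139.63 tonne/day.
K2CO3 fraction = 110.61/139.63 = 0.792.

0.792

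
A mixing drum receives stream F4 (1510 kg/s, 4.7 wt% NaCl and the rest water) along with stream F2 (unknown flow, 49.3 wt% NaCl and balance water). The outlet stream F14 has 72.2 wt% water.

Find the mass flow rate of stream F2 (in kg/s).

Let F2 be the unknown flow. Total out = 1510 + F2.
water balance: 1439 + 0.507·F2 = 0.722·(1510 + F2)
(0.507 − 0.722)·F2 = 0.722×1510 − 1439 = -348.81
F2 = -348.81 / -0.215 = 1622.4 kg/s

1622 kg/s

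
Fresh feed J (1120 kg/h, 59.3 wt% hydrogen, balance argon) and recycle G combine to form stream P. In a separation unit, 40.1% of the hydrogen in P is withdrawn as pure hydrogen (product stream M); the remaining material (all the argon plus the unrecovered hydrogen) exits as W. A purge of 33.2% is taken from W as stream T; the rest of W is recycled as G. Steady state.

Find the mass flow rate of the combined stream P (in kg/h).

argon enters only via J and leaves only via the purge: 1120×0.407 = 0.332×(argon in W), and the separation unit passes all argon, so argon in P = argon in W = 1373 kg/h.
hydrogen in P: m_A = 1120×0.593 + (1−0.332)·(1−0.401)·m_A, so m_A = 664.16/0.5999 = 1107.2 kg/h.
P = 1107.2 + 1373 = 2480.2 kg/h.

2480 kg/h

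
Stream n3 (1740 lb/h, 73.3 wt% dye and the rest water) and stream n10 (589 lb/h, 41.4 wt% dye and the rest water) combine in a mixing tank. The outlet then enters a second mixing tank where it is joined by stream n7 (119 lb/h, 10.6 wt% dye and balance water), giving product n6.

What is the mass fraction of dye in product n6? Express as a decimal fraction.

0.626

Overall, product flow = 2448 lb/h.
dye in = 1740×0.733 + 589×0.414 + 119×0.106 = 1531.9 lb/h.
dye fraction in n6 = 0.626.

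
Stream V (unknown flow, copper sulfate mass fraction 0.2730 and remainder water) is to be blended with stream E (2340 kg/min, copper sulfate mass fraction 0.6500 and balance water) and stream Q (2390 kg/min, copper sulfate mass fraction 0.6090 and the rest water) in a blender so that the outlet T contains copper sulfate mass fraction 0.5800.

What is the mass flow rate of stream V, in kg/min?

759.3 kg/min

Let V be the unknown flow. Total out = 4730 + V.
copper sulfate balance: 2976.5 + 0.273·V = 0.580·(4730 + V)
(0.273 − 0.580)·V = 0.580×4730 − 2976.5 = -233.11
V = -233.11 / -0.307 = 759.32 kg/min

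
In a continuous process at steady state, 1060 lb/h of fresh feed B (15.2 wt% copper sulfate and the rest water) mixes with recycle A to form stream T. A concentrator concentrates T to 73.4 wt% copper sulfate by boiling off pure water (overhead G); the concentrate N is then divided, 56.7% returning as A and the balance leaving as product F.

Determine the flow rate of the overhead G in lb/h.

Overall copper sulfate balance (none leaves overhead): copper sulfate in fresh feed = copper sulfate in product, i.e. 1060×0.152 = (1−0.567)·N·0.734.
N = 161.12/(0.734×0.433) = 506.95 lb/h.
Recycle A = 0.567×506.95 = 287.44 lb/h.
Combined feed T = 1060 + 287.44 = 1347.4 lb/h.
Overhead G = T − N = 1347.4 − 506.95 = 840.49 lb/h.

840.5 lb/h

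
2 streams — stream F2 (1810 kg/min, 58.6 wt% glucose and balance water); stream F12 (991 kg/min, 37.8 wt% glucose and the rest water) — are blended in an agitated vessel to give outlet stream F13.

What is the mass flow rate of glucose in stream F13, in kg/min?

1435 kg/min

glucose out = glucose in = 1810×0.586 + 991×0.378 = 1435.3 kg/min.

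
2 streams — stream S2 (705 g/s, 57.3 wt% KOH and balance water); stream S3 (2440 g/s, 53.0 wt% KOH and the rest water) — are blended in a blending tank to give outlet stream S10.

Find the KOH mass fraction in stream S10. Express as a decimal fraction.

0.5396

Total flow out = 705 + 2440 = 3145 g/s.
KOH in = 705×0.573 + 2440×0.530 = 1697.2 g/s.
KOH mass fraction in S10 = 1697.2/3145 = 0.5396.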